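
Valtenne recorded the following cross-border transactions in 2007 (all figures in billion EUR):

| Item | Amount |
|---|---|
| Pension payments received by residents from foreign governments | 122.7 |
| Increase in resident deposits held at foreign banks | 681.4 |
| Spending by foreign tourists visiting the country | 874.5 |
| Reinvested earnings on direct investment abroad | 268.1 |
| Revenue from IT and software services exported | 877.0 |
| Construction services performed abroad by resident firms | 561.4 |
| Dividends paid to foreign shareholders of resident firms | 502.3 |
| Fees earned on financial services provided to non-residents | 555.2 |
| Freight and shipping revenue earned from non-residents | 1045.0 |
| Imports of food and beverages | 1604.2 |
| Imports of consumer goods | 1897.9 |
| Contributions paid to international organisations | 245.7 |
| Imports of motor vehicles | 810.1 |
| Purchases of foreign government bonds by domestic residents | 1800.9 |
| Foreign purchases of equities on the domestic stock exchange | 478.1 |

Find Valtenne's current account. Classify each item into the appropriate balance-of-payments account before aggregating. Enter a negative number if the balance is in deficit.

Goods: -810.1 - 1604.2 - 1897.9 = -4312.2
Services: 555.2 + 561.4 + 877.0 + 874.5 + 1045.0 = 3913.1
Primary income: -502.3 + 268.1 = -234.2
Secondary income: 122.7 - 245.7 = -123.0
Current account = (-4312.2) + 3913.1 + (-234.2) + (-123.0) = -756.3
(Excluded from the current account — financial account: increase in resident deposits held at foreign banks 681.4, purchases of foreign government bonds by domestic residents 1800.9, foreign purchases of equities on the domestic stock exchange 478.1.)

-756.3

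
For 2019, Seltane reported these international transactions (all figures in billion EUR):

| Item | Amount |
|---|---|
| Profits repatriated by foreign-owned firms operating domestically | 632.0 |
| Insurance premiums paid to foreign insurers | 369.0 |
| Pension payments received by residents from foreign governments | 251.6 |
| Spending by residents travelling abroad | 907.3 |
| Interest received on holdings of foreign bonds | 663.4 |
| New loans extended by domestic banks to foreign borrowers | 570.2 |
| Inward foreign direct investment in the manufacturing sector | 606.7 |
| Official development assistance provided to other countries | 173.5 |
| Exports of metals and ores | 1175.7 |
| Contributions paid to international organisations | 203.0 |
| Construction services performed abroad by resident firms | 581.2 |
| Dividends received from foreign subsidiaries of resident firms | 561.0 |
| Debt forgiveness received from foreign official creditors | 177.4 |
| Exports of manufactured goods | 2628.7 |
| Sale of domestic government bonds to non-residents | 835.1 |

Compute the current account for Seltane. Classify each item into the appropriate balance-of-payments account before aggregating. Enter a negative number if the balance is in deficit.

Goods: 1175.7 + 2628.7 = 3804.4
Services: -369.0 + 581.2 - 907.3 = -695.1
Primary income: 663.4 - 632.0 + 561.0 = 592.4
Secondary income: -203.0 + 251.6 - 173.5 = -124.9
Current account = 3804.4 + (-695.1) + 592.4 + (-124.9) = 3576.8
(Excluded from the current account — financial account: new loans extended by domestic banks to foreign borrowers 570.2, inward foreign direct investment in the manufacturing sector 606.7, sale of domestic government bonds to non-residents 835.1; capital account: debt forgiveness received from foreign official creditors 177.4.)

3576.8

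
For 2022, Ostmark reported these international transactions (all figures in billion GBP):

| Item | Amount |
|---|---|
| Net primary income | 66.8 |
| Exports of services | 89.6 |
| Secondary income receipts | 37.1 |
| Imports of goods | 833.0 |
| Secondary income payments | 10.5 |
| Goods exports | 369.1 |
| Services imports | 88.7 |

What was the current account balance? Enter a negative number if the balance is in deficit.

Goods balance = 369.1 - 833.0 = -463.9
Services balance = 89.6 - 88.7 = 0.9
Trade balance (goods + services) = -463.9 + 0.9 = -463.0
Net primary income = 66.8
Net secondary income = 37.1 - 10.5 = 26.6
Current account = -463.0 + 66.8 + 26.6 = -369.6

-369.6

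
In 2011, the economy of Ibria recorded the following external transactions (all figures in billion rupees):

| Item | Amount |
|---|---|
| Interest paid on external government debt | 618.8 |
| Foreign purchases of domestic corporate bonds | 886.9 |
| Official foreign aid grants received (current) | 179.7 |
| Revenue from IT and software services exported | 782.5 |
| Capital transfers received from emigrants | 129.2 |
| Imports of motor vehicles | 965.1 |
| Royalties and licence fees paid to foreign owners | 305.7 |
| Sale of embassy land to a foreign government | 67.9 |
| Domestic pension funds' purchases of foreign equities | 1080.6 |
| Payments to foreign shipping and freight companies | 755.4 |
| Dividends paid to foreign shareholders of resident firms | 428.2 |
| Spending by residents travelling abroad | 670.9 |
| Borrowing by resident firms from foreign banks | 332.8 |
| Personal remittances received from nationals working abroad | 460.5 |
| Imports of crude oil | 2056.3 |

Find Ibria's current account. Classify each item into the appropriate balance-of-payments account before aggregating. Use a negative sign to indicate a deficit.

-4377.7

Goods: -2056.3 - 965.1 = -3021.4
Services: -755.4 - 670.9 - 305.7 + 782.5 = -949.5
Primary income: -618.8 - 428.2 = -1047.0
Secondary income: 460.5 + 179.7 = 640.2
Current account = (-3021.4) + (-949.5) + (-1047.0) + 640.2 = -4377.7
(Excluded from the current account — financial account: foreign purchases of domestic corporate bonds 886.9, domestic pension funds' purchases of foreign equities 1080.6, borrowing by resident firms from foreign banks 332.8; capital account: capital transfers received from emigrants 129.2, sale of embassy land to a foreign government 67.9.)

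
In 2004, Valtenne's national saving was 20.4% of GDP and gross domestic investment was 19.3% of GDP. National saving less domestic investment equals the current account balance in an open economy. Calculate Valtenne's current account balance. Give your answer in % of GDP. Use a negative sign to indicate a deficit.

1.1

CA = S - I = 20.4 - 19.3 = 1.1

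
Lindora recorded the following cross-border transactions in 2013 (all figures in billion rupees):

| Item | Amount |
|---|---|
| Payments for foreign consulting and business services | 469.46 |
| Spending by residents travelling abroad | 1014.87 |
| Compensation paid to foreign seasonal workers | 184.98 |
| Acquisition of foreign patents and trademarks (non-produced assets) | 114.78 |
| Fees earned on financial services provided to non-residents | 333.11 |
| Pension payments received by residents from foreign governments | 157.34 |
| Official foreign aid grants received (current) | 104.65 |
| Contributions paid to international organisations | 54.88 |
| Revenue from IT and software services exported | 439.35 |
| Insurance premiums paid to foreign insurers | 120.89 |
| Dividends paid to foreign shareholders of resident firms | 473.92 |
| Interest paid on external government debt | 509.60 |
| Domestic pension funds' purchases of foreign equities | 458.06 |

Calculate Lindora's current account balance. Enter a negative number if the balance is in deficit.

Services: -469.46 - 120.89 - 1014.87 + 439.35 + 333.11 = -832.76
Primary income: -184.98 - 473.92 - 509.60 = -1168.50
Secondary income: 104.65 - 54.88 + 157.34 = 207.11
Current account = (-832.76) + (-1168.50) + 207.11 = -1794.15
(Excluded from the current account — capital account: acquisition of foreign patents and trademarks (non-produced assets) 114.78; financial account: domestic pension funds' purchases of foreign equities 458.06.)

-1794.15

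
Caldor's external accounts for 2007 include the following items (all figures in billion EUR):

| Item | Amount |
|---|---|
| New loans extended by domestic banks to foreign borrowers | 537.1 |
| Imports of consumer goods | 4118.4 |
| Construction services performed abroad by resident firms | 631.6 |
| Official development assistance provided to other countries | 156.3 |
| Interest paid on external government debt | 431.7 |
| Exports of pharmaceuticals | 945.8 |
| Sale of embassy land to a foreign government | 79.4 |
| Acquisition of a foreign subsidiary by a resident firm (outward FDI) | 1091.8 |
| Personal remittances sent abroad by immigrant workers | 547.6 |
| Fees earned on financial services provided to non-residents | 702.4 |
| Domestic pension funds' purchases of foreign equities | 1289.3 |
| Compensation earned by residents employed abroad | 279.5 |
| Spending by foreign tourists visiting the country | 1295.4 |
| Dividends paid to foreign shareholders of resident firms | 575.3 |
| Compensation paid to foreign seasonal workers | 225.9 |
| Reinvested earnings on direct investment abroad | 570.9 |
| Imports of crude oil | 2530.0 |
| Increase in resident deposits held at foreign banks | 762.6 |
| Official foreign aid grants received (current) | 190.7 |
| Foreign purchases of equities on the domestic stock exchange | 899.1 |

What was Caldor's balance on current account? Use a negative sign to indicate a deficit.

-3968.9

Goods: -4118.4 - 2530.0 + 945.8 = -5702.6
Services: 702.4 + 631.6 + 1295.4 = 2629.4
Primary income: -431.7 + 570.9 - 225.9 - 575.3 + 279.5 = -382.5
Secondary income: -156.3 - 547.6 + 190.7 = -513.2
Current account = (-5702.6) + 2629.4 + (-382.5) + (-513.2) = -3968.9
(Excluded from the current account — financial account: new loans extended by domestic banks to foreign borrowers 537.1, acquisition of a foreign subsidiary by a resident firm (outward FDI) 1091.8, domestic pension funds' purchases of foreign equities 1289.3, increase in resident deposits held at foreign banks 762.6, foreign purchases of equities on the domestic stock exchange 899.1; capital account: sale of embassy land to a foreign government 79.4.)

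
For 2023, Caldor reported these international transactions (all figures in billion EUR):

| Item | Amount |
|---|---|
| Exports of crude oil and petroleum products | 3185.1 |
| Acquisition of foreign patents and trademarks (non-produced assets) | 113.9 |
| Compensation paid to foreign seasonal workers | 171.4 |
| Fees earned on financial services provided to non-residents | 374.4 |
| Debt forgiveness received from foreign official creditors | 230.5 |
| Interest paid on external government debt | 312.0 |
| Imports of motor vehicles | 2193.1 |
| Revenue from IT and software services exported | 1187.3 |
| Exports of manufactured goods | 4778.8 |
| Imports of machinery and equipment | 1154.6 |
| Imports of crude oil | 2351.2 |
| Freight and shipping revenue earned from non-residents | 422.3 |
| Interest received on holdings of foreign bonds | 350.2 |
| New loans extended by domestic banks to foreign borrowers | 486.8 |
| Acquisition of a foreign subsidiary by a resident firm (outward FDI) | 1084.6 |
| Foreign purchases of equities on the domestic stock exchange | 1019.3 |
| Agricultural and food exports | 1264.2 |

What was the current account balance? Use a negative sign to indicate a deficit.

Goods: -2193.1 + 3185.1 - 1154.6 + 4778.8 - 2351.2 + 1264.2 = 3529.2
Services: 1187.3 + 422.3 + 374.4 = 1984.0
Primary income: -171.4 - 312.0 + 350.2 = -133.2
Current account = 3529.2 + 1984.0 + (-133.2) = 5380.0
(Excluded from the current account — capital account: acquisition of foreign patents and trademarks (non-produced assets) 113.9, debt forgiveness received from foreign official creditors 230.5; financial account: new loans extended by domestic banks to foreign borrowers 486.8, acquisition of a foreign subsidiary by a resident firm (outward FDI) 1084.6, foreign purchases of equities on the domestic stock exchange 1019.3.)

5380.0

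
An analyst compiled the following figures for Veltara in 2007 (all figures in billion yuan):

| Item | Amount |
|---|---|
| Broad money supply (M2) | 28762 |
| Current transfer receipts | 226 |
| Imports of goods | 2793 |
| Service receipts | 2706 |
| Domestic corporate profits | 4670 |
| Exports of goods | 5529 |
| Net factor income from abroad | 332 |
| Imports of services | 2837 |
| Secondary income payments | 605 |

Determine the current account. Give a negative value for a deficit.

2558

Goods balance = 5529 - 2793 = 2736
Services balance = 2706 - 2837 = -131
Trade balance (goods + services) = 2736 + (-131) = 2605
Net primary income = 332
Net secondary income = 226 - 605 = -379
Current account = 2605 + 332 + (-379) = 2558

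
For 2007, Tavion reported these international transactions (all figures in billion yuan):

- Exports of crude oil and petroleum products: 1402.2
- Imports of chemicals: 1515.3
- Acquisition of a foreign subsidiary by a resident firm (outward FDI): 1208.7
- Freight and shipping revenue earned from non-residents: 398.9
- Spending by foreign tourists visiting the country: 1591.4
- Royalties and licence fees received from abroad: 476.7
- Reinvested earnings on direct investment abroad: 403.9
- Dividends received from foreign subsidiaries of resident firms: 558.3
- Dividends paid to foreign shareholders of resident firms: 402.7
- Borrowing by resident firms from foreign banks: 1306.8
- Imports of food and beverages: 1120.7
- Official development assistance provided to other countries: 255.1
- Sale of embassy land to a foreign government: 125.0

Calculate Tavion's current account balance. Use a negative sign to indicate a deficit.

1537.6

Goods: -1120.7 - 1515.3 + 1402.2 = -1233.8
Services: 1591.4 + 476.7 + 398.9 = 2467.0
Primary income: 403.9 + 558.3 - 402.7 = 559.5
Secondary income: -255.1
Current account = (-1233.8) + 2467.0 + 559.5 + (-255.1) = 1537.6
(Excluded from the current account — financial account: acquisition of a foreign subsidiary by a resident firm (outward FDI) 1208.7, borrowing by resident firms from foreign banks 1306.8; capital account: sale of embassy land to a foreign government 125.0.)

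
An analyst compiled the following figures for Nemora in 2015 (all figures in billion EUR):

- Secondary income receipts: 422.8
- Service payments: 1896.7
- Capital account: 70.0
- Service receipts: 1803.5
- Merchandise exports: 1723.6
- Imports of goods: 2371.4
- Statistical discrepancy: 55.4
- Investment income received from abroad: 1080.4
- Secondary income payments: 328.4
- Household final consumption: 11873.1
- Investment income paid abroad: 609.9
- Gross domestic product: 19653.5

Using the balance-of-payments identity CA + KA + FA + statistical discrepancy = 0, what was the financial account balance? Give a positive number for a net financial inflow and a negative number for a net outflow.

Goods balance = 1723.6 - 2371.4 = -647.8
Services balance = 1803.5 - 1896.7 = -93.2
Trade balance (goods + services) = -647.8 + (-93.2) = -741.0
Net primary income = 1080.4 - 609.9 = 470.5
Net secondary income = 422.8 - 328.4 = 94.4
Current account = -741.0 + 470.5 + 94.4 = -176.1
Financial account = -(-176.1 + 70.0 + 55.4) = 50.7

50.7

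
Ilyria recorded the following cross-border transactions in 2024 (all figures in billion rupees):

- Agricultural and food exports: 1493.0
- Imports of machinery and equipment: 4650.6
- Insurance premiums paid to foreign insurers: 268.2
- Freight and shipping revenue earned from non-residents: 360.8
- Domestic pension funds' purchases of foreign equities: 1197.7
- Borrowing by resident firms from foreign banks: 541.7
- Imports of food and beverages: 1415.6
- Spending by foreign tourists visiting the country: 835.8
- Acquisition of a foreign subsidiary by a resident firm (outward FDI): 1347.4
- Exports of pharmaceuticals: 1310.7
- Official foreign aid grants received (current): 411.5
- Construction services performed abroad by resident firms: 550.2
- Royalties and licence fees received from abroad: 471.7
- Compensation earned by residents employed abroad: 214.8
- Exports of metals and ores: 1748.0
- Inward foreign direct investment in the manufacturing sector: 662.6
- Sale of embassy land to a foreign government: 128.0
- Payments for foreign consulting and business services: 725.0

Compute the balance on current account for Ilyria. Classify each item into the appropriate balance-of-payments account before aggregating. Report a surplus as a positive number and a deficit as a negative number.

Goods: -1415.6 + 1748.0 + 1310.7 + 1493.0 - 4650.6 = -1514.5
Services: -725.0 - 268.2 + 550.2 + 360.8 + 835.8 + 471.7 = 1225.3
Primary income: 214.8
Secondary income: 411.5
Current account = (-1514.5) + 1225.3 + 214.8 + 411.5 = 337.1
(Excluded from the current account — financial account: domestic pension funds' purchases of foreign equities 1197.7, borrowing by resident firms from foreign banks 541.7, acquisition of a foreign subsidiary by a resident firm (outward FDI) 1347.4, inward foreign direct investment in the manufacturing sector 662.6; capital account: sale of embassy land to a foreign government 128.0.)

337.1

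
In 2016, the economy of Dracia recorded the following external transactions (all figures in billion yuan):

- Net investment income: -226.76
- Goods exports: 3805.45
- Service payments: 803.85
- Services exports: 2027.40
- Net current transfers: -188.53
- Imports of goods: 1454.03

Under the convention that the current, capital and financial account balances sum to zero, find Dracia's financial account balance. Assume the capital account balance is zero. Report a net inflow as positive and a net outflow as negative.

Goods balance = 3805.45 - 1454.03 = 2351.42
Services balance = 2027.40 - 803.85 = 1223.55
Trade balance (goods + services) = 2351.42 + 1223.55 = 3574.97
Net primary income = -226.76
Net secondary income = -188.53
Current account = 3574.97 + (-226.76) + (-188.53) = 3159.68
Financial account = -(3159.68) = -3159.68

-3159.68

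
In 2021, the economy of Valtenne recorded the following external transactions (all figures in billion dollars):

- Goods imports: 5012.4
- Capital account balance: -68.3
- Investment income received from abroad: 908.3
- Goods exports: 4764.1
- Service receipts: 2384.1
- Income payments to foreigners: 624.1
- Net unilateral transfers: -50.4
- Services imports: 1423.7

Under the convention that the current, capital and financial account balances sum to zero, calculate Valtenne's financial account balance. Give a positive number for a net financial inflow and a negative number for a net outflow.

-877.6

Goods balance = 4764.1 - 5012.4 = -248.3
Services balance = 2384.1 - 1423.7 = 960.4
Trade balance (goods + services) = -248.3 + 960.4 = 712.1
Net primary income = 908.3 - 624.1 = 284.2
Net secondary income = -50.4
Current account = 712.1 + 284.2 + (-50.4) = 945.9
Financial account = -(945.9 + (-68.3)) = -877.6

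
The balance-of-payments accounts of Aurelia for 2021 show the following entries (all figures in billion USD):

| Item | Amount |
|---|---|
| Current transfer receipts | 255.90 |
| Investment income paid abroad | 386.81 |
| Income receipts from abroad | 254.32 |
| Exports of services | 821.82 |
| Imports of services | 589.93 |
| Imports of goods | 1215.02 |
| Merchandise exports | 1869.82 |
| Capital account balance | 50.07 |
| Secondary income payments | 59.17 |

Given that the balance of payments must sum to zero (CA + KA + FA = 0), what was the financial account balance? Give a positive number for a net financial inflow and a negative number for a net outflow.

-1001.00

Goods balance = 1869.82 - 1215.02 = 654.80
Services balance = 821.82 - 589.93 = 231.89
Trade balance (goods + services) = 654.80 + 231.89 = 886.69
Net primary income = 254.32 - 386.81 = -132.49
Net secondary income = 255.90 - 59.17 = 196.73
Current account = 886.69 + (-132.49) + 196.73 = 950.93
Financial account = -(950.93 + 50.07) = -1001.00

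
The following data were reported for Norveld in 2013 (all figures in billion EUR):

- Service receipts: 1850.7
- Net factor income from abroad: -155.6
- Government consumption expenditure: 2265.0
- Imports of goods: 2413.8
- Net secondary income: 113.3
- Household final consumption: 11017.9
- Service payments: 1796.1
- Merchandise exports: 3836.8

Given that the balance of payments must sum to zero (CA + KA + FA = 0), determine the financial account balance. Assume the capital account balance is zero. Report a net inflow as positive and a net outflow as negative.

Goods balance = 3836.8 - 2413.8 = 1423.0
Services balance = 1850.7 - 1796.1 = 54.6
Trade balance (goods + services) = 1423.0 + 54.6 = 1477.6
Net primary income = -155.6
Net secondary income = 113.3
Current account = 1477.6 + (-155.6) + 113.3 = 1435.3
Financial account = -(1435.3) = -1435.3

-1435.3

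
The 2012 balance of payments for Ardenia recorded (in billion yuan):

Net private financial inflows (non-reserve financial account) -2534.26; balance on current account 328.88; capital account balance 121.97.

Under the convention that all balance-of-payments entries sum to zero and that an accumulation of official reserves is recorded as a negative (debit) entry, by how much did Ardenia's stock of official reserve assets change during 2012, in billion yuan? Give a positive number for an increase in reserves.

Official reserve transactions balance = -(328.88 + 121.97 + (-2534.26)) = 2083.41
An accumulation of reserves is recorded as a debit (negative entry), so the change in the stock of reserves is the negative of that balance.
Change in official reserves = -(2083.41) = -2083.41

-2083.41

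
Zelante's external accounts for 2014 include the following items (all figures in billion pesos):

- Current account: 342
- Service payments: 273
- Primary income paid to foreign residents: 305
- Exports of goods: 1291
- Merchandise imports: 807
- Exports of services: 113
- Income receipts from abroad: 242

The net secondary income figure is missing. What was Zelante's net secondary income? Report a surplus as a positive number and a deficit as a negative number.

Current account = goods balance + services balance + net primary income + net secondary income
Sum of the known components = 261
Net secondary income = CA - (known components) = 342 - 261 = 81

81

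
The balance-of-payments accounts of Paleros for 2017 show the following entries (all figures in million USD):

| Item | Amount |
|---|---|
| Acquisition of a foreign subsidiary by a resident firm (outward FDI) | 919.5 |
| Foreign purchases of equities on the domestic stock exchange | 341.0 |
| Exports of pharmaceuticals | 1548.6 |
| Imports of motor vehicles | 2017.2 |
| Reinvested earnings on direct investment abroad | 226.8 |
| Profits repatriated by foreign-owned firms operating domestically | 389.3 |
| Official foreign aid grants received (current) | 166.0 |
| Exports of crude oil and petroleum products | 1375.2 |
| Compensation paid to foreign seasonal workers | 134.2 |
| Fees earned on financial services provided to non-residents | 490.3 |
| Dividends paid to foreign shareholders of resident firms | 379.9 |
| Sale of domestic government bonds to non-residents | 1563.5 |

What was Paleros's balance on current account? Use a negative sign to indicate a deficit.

886.3

Goods: 1375.2 + 1548.6 - 2017.2 = 906.6
Services: 490.3
Primary income: -134.2 - 379.9 + 226.8 - 389.3 = -676.6
Secondary income: 166.0
Current account = 906.6 + 490.3 + (-676.6) + 166.0 = 886.3
(Excluded from the current account — financial account: acquisition of a foreign subsidiary by a resident firm (outward FDI) 919.5, foreign purchases of equities on the domestic stock exchange 341.0, sale of domestic government bonds to non-residents 1563.5.)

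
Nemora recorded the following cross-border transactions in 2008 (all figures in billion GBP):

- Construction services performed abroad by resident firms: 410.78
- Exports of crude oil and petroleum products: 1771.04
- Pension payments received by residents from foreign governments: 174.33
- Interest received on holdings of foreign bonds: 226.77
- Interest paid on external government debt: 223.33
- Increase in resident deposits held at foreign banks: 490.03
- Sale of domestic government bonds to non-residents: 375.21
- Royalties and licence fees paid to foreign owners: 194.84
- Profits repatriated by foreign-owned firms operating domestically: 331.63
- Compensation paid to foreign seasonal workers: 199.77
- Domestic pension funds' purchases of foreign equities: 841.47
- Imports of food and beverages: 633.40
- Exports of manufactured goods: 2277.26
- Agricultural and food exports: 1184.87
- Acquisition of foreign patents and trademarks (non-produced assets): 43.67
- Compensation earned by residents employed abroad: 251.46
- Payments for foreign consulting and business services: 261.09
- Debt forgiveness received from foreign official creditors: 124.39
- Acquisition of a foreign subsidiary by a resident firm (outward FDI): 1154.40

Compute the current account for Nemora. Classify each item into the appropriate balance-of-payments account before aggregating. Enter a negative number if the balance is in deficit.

Goods: 1184.87 + 2277.26 + 1771.04 - 633.40 = 4599.77
Services: -261.09 + 410.78 - 194.84 = -45.15
Primary income: -331.63 + 251.46 - 199.77 - 223.33 + 226.77 = -276.50
Secondary income: 174.33
Current account = 4599.77 + (-45.15) + (-276.50) + 174.33 = 4452.45
(Excluded from the current account — financial account: increase in resident deposits held at foreign banks 490.03, sale of domestic government bonds to non-residents 375.21, domestic pension funds' purchases of foreign equities 841.47, acquisition of a foreign subsidiary by a resident firm (outward FDI) 1154.40; capital account: acquisition of foreign patents and trademarks (non-produced assets) 43.67, debt forgiveness received from foreign official creditors 124.39.)

4452.45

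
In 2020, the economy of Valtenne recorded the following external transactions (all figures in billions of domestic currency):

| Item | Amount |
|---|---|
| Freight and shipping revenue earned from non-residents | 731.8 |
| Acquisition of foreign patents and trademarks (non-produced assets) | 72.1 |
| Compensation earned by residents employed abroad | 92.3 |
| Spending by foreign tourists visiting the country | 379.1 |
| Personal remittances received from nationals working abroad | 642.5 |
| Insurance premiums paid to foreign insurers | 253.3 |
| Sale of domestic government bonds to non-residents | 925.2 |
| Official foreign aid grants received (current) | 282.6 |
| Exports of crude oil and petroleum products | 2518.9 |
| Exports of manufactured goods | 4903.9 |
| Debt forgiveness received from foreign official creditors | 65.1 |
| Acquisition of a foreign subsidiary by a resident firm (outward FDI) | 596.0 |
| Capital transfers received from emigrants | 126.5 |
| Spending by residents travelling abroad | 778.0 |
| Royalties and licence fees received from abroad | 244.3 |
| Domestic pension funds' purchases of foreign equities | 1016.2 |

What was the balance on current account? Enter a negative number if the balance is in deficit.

8764.1

Goods: 2518.9 + 4903.9 = 7422.8
Services: -778.0 + 731.8 + 379.1 - 253.3 + 244.3 = 323.9
Primary income: 92.3
Secondary income: 642.5 + 282.6 = 925.1
Current account = 7422.8 + 323.9 + 92.3 + 925.1 = 8764.1
(Excluded from the current account — capital account: acquisition of foreign patents and trademarks (non-produced assets) 72.1, debt forgiveness received from foreign official creditors 65.1, capital transfers received from emigrants 126.5; financial account: sale of domestic government bonds to non-residents 925.2, acquisition of a foreign subsidiary by a resident firm (outward FDI) 596.0, domestic pension funds' purchases of foreign equities 1016.2.)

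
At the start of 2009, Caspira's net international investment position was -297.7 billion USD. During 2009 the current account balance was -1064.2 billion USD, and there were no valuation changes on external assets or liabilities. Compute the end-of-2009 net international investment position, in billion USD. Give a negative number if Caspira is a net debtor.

With no valuation effects, change in NIIP = current account = -1064.2
End-of-year NIIP = -297.7 + (-1064.2) = -1361.9

-1361.9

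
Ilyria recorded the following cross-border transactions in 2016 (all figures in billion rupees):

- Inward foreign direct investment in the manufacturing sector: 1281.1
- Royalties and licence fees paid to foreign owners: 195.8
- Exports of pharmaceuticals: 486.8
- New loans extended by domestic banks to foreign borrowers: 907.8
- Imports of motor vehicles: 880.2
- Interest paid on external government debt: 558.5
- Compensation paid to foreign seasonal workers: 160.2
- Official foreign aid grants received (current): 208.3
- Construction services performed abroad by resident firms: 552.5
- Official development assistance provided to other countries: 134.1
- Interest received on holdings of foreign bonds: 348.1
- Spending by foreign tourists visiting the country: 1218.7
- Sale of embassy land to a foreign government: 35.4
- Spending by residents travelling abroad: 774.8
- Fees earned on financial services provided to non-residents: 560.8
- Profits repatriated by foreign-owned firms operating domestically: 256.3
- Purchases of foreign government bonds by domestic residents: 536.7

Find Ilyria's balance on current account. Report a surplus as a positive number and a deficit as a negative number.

Goods: -880.2 + 486.8 = -393.4
Services: 560.8 - 774.8 + 552.5 - 195.8 + 1218.7 = 1361.4
Primary income: -160.2 - 558.5 + 348.1 - 256.3 = -626.9
Secondary income: 208.3 - 134.1 = 74.2
Current account = (-393.4) + 1361.4 + (-626.9) + 74.2 = 415.3
(Excluded from the current account — financial account: inward foreign direct investment in the manufacturing sector 1281.1, new loans extended by domestic banks to foreign borrowers 907.8, purchases of foreign government bonds by domestic residents 536.7; capital account: sale of embassy land to a foreign government 35.4.)

415.3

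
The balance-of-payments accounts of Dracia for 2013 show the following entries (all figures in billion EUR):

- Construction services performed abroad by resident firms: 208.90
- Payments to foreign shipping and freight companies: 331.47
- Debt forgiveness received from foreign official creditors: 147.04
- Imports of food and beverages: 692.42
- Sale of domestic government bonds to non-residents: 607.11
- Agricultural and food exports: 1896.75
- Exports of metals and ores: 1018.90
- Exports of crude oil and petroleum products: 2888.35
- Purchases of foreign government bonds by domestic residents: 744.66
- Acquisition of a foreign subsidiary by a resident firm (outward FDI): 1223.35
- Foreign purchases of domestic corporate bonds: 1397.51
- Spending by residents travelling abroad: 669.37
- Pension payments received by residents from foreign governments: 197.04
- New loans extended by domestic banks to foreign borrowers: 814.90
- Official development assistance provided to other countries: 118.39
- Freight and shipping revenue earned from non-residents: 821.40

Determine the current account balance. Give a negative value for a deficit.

Goods: 2888.35 + 1896.75 + 1018.90 - 692.42 = 5111.58
Services: 821.40 + 208.90 - 669.37 - 331.47 = 29.46
Secondary income: 197.04 - 118.39 = 78.65
Current account = 5111.58 + 29.46 + 78.65 = 5219.69
(Excluded from the current account — capital account: debt forgiveness received from foreign official creditors 147.04; financial account: sale of domestic government bonds to non-residents 607.11, purchases of foreign government bonds by domestic residents 744.66, acquisition of a foreign subsidiary by a resident firm (outward FDI) 1223.35, foreign purchases of domestic corporate bonds 1397.51, new loans extended by domestic banks to foreign borrowers 814.90.)

5219.69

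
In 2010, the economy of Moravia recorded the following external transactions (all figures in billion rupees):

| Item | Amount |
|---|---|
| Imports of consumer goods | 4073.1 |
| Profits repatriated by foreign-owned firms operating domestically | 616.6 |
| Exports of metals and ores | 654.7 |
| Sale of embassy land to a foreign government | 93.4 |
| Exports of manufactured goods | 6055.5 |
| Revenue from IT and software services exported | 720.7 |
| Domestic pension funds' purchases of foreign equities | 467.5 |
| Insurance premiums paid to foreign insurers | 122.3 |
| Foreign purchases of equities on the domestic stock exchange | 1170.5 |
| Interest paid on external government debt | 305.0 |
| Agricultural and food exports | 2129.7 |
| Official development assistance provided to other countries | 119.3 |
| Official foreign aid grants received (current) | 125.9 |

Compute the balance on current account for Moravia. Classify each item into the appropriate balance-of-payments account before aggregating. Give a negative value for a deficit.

Goods: -4073.1 + 654.7 + 2129.7 + 6055.5 = 4766.8
Services: 720.7 - 122.3 = 598.4
Primary income: -616.6 - 305.0 = -921.6
Secondary income: 125.9 - 119.3 = 6.6
Current account = 4766.8 + 598.4 + (-921.6) + 6.6 = 4450.2
(Excluded from the current account — capital account: sale of embassy land to a foreign government 93.4; financial account: domestic pension funds' purchases of foreign equities 467.5, foreign purchases of equities on the domestic stock exchange 1170.5.)

4450.2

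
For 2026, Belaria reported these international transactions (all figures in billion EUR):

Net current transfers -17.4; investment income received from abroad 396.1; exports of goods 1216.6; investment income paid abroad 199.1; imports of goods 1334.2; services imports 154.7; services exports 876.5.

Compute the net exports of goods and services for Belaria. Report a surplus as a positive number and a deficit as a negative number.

Goods balance = 1216.6 - 1334.2 = -117.6
Services balance = 876.5 - 154.7 = 721.8
Trade balance (goods + services) = -117.6 + 721.8 = 604.2

604.2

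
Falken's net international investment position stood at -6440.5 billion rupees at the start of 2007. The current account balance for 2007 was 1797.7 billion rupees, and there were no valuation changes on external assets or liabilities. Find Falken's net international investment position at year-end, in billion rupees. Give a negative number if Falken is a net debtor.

-4642.8

With no valuation effects, change in NIIP = current account = 1797.7
End-of-year NIIP = -6440.5 + 1797.7 = -4642.8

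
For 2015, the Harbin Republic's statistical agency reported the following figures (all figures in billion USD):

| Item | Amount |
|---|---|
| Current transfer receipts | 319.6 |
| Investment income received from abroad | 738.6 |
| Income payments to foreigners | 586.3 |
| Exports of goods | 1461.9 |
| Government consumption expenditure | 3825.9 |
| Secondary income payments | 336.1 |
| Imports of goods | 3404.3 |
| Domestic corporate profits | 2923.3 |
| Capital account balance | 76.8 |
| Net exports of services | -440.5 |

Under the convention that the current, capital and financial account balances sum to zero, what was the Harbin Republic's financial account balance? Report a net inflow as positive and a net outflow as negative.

2170.3

Goods balance = 1461.9 - 3404.3 = -1942.4
Services balance = -440.5
Trade balance (goods + services) = -1942.4 + (-440.5) = -2382.9
Net primary income = 738.6 - 586.3 = 152.3
Net secondary income = 319.6 - 336.1 = -16.5
Current account = -2382.9 + 152.3 + (-16.5) = -2247.1
Financial account = -(-2247.1 + 76.8) = 2170.3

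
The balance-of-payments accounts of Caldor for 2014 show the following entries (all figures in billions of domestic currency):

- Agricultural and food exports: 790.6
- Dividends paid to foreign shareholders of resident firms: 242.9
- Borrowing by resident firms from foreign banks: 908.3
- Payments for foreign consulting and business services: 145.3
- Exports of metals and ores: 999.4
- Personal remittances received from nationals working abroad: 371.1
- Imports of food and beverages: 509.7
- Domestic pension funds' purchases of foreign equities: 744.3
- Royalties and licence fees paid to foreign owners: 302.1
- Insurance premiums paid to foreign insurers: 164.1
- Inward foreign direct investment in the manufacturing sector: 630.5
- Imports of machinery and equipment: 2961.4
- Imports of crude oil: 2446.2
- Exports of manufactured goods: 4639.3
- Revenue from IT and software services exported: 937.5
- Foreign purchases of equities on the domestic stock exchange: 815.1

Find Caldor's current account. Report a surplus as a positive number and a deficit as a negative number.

Goods: -2961.4 - 509.7 + 4639.3 + 790.6 + 999.4 - 2446.2 = 512.0
Services: -302.1 - 145.3 - 164.1 + 937.5 = 326.0
Primary income: -242.9
Secondary income: 371.1
Current account = 512.0 + 326.0 + (-242.9) + 371.1 = 966.2
(Excluded from the current account — financial account: borrowing by resident firms from foreign banks 908.3, domestic pension funds' purchases of foreign equities 744.3, inward foreign direct investment in the manufacturing sector 630.5, foreign purchases of equities on the domestic stock exchange 815.1.)

966.2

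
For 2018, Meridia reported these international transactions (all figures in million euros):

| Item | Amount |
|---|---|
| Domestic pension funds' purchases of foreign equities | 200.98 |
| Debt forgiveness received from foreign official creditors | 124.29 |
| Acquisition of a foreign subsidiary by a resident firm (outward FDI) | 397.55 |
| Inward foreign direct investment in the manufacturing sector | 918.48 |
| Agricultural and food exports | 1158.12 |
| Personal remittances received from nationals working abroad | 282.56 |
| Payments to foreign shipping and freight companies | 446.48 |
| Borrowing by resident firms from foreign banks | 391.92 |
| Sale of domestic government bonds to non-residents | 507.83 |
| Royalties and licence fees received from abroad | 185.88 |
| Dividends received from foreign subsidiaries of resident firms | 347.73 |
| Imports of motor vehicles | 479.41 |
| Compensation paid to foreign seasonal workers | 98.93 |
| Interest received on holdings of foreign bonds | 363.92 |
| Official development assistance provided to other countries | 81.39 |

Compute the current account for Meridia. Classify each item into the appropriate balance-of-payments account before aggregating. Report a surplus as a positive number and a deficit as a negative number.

Goods: -479.41 + 1158.12 = 678.71
Services: -446.48 + 185.88 = -260.60
Primary income: 347.73 + 363.92 - 98.93 = 612.72
Secondary income: 282.56 - 81.39 = 201.17
Current account = 678.71 + (-260.60) + 612.72 + 201.17 = 1232.00
(Excluded from the current account — financial account: domestic pension funds' purchases of foreign equities 200.98, acquisition of a foreign subsidiary by a resident firm (outward FDI) 397.55, inward foreign direct investment in the manufacturing sector 918.48, borrowing by resident firms from foreign banks 391.92, sale of domestic government bonds to non-residents 507.83; capital account: debt forgiveness received from foreign official creditors 124.29.)

1232.00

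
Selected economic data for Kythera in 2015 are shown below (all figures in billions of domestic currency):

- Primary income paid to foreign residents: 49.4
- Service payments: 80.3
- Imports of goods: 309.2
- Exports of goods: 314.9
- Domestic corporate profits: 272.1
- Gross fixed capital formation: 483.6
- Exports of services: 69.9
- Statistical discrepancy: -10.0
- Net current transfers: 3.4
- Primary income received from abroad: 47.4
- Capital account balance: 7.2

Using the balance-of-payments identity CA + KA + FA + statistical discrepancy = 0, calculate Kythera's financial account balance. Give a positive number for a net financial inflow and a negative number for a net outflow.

Goods balance = 314.9 - 309.2 = 5.7
Services balance = 69.9 - 80.3 = -10.4
Trade balance (goods + services) = 5.7 + (-10.4) = -4.7
Net primary income = 47.4 - 49.4 = -2.0
Net secondary income = 3.4
Current account = -4.7 + (-2.0) + 3.4 = -3.3
Financial account = -(-3.3 + 7.2 + (-10.0)) = 6.1

6.1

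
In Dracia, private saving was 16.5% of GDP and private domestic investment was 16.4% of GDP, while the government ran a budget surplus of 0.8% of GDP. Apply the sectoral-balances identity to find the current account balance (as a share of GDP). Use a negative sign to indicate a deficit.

By the sectoral-balances identity, CA = (S_private - I) + (T - G).
Private balance = 16.5 - 16.4 = 0.1
Government balance (T - G) = 0.8
CA = 0.1 + 0.8 = 0.9

0.9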